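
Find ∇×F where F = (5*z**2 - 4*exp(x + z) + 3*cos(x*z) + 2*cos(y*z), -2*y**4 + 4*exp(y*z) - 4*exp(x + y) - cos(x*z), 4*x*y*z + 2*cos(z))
(4*x*z - x*sin(x*z) - 4*y*exp(y*z), -3*x*sin(x*z) - 4*y*z - 2*y*sin(y*z) + 10*z - 4*exp(x + z), z*sin(x*z) + 2*z*sin(y*z) - 4*exp(x + y))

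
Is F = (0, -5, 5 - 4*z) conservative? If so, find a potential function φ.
Yes, F is conservative. φ = -5*y - 2*z**2 + 5*z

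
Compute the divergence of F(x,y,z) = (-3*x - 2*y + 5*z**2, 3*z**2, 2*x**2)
-3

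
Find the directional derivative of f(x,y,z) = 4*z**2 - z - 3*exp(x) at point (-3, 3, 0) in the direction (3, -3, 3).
sqrt(3)*(-exp(3) - 3)*exp(-3)/3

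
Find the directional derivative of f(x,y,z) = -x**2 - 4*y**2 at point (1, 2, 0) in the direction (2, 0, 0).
-2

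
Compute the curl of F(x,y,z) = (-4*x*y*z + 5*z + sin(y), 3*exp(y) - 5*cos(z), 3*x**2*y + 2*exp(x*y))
(3*x**2 + 2*x*exp(x*y) - 5*sin(z), -10*x*y - 2*y*exp(x*y) + 5, 4*x*z - cos(y))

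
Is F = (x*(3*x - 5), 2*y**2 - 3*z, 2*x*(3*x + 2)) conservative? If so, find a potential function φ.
No, ∇×F = (3, -12*x - 4, 0) ≠ 0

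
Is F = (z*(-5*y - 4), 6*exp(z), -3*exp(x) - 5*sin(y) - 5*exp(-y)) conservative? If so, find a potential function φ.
No, ∇×F = (-6*exp(z) - 5*cos(y) + 5*exp(-y), -5*y + 3*exp(x) - 4, 5*z) ≠ 0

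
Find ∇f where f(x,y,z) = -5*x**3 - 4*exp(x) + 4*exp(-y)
(-15*x**2 - 4*exp(x), -4*exp(-y), 0)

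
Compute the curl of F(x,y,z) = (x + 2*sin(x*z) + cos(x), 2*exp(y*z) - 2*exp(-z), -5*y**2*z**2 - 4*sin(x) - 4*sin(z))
(-10*y*z**2 - 2*y*exp(y*z) - 2*exp(-z), 2*x*cos(x*z) + 4*cos(x), 0)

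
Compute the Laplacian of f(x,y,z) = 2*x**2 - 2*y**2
0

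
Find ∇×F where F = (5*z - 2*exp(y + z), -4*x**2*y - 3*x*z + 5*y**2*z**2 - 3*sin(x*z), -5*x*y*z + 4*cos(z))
(-5*x*z + 3*x*cos(x*z) + 3*x - 10*y**2*z, 5*y*z - 2*exp(y + z) + 5, -8*x*y - 3*z*cos(x*z) - 3*z + 2*exp(y + z))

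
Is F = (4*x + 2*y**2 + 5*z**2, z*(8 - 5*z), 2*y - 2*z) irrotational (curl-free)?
No, ∇×F = (10*z - 6, 10*z, -4*y)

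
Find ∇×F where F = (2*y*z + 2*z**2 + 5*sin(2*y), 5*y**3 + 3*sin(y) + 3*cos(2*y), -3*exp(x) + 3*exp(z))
(0, 2*y + 4*z + 3*exp(x), -2*z - 10*cos(2*y))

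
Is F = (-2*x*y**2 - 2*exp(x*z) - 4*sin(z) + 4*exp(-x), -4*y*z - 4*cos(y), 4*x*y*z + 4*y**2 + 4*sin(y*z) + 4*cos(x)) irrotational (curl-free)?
No, ∇×F = (4*x*z + 12*y + 4*z*cos(y*z), -2*x*exp(x*z) - 4*y*z + 4*sin(x) - 4*cos(z), 4*x*y)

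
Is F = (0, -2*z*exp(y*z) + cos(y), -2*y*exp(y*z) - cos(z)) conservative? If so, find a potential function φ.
Yes, F is conservative. φ = -2*exp(y*z) + sin(y) - sin(z)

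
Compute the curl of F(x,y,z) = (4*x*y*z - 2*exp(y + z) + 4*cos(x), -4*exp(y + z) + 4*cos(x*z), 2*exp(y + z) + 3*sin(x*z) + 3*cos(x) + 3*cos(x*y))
(-3*x*sin(x*y) + 4*x*sin(x*z) + 6*exp(y + z), 4*x*y + 3*y*sin(x*y) - 3*z*cos(x*z) - 2*exp(y + z) + 3*sin(x), -4*x*z - 4*z*sin(x*z) + 2*exp(y + z))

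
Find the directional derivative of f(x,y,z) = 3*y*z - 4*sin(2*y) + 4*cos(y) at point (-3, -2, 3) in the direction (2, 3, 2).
3*sqrt(17)*(4*sin(2) + 5 - 8*cos(4))/17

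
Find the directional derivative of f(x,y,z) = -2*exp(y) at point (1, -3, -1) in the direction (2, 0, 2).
0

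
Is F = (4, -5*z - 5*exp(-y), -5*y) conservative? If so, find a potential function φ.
Yes, F is conservative. φ = 4*x - 5*y*z + 5*exp(-y)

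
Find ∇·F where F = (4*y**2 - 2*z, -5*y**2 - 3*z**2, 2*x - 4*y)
-10*y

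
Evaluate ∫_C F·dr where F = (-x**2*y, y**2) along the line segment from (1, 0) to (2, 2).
-1/6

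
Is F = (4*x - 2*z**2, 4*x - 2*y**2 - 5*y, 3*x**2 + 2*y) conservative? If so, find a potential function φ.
No, ∇×F = (2, -6*x - 4*z, 4) ≠ 0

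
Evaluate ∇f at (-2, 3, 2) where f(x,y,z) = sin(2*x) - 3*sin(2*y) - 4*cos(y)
(2*cos(4), -6*cos(6) + 4*sin(3), 0)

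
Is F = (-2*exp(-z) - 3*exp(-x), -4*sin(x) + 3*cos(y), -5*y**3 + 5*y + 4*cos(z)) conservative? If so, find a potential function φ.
No, ∇×F = (5 - 15*y**2, 2*exp(-z), -4*cos(x)) ≠ 0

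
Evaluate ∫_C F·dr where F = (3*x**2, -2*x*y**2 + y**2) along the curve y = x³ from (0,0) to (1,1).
11/15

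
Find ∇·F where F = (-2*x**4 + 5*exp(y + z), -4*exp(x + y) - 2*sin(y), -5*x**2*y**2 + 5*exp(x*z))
-8*x**3 + 5*x*exp(x*z) - 4*exp(x + y) - 2*cos(y)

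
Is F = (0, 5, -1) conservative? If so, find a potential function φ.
Yes, F is conservative. φ = 5*y - z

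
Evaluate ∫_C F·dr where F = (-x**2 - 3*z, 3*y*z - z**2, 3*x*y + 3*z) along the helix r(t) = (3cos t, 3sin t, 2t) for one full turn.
3*pi*(-37 + 8*pi)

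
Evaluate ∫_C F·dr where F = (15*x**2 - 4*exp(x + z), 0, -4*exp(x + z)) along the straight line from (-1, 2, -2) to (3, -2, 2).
-4*exp(5) + 4*exp(-3) + 140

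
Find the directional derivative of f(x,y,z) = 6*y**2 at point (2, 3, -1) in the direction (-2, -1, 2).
-12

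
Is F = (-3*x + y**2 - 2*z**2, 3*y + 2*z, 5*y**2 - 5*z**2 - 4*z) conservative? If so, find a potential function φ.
No, ∇×F = (10*y - 2, -4*z, -2*y) ≠ 0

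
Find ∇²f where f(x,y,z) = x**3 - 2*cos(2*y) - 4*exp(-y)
6*x + 8*cos(2*y) - 4*exp(-y)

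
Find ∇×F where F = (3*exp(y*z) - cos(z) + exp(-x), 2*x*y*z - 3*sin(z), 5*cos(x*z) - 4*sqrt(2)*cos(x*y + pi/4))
(-2*x*y + 4*sqrt(2)*x*sin(x*y + pi/4) + 3*cos(z), 3*y*exp(y*z) - 4*sqrt(2)*y*sin(x*y + pi/4) + 5*z*sin(x*z) + sin(z), z*(2*y - 3*exp(y*z)))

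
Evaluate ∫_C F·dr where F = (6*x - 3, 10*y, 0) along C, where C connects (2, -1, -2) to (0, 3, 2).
34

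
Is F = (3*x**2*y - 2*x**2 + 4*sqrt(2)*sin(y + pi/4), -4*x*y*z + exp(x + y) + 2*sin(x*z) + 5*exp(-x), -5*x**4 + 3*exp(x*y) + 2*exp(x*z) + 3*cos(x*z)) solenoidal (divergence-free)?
No, ∇·F = 6*x*y - 4*x*z + 2*x*exp(x*z) - 3*x*sin(x*z) - 4*x + exp(x + y)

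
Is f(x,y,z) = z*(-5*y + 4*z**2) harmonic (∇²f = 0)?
No, ∇²f = 24*z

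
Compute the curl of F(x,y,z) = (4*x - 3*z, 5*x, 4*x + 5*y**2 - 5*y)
(10*y - 5, -7, 5)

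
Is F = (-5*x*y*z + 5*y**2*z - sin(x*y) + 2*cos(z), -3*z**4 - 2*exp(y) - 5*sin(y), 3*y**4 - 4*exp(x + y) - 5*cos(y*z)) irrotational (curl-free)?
No, ∇×F = (12*y**3 + 12*z**3 + 5*z*sin(y*z) - 4*exp(x + y), -5*x*y + 5*y**2 + 4*exp(x + y) - 2*sin(z), 5*x*z + x*cos(x*y) - 10*y*z)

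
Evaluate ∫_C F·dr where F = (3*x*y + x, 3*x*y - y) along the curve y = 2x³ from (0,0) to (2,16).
19974/35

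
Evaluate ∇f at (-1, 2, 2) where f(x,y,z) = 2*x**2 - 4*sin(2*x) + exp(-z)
(-4 - 8*cos(2), 0, -exp(-2))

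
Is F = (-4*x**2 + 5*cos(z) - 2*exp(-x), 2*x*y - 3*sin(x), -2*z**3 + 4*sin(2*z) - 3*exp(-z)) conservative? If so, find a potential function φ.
No, ∇×F = (0, -5*sin(z), 2*y - 3*cos(x)) ≠ 0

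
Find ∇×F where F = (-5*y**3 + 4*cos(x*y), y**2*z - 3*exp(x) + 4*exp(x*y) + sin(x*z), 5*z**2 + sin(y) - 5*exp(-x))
(-x*cos(x*z) - y**2 + cos(y), -5*exp(-x), 4*x*sin(x*y) + 15*y**2 + 4*y*exp(x*y) + z*cos(x*z) - 3*exp(x))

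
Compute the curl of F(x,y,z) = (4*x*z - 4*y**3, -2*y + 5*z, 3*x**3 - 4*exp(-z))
(-5, x*(4 - 9*x), 12*y**2)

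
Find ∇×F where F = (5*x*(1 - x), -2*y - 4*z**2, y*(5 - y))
(-2*y + 8*z + 5, 0, 0)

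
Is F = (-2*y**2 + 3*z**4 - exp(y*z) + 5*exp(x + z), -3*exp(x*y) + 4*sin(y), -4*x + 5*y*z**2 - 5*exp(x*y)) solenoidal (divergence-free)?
No, ∇·F = -3*x*exp(x*y) + 10*y*z + 5*exp(x + z) + 4*cos(y)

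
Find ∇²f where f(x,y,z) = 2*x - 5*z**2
-10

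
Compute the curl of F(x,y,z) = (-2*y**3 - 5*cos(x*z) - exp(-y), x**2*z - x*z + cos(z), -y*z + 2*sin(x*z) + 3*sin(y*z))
(-x**2 + x + 3*z*cos(y*z) - z + sin(z), 5*x*sin(x*z) - 2*z*cos(x*z), 2*x*z + 6*y**2 - z - exp(-y))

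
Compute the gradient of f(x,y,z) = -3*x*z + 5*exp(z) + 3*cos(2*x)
(-3*z - 6*sin(2*x), 0, -3*x + 5*exp(z))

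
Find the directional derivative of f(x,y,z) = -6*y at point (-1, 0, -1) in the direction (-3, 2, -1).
-6*sqrt(14)/7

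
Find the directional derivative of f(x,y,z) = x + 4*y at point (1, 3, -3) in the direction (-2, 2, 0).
3*sqrt(2)/2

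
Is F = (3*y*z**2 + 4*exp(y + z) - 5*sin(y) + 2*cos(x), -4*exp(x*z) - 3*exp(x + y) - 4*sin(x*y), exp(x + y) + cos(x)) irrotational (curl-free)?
No, ∇×F = (4*x*exp(x*z) + exp(x + y), 6*y*z - exp(x + y) + 4*exp(y + z) + sin(x), -4*y*cos(x*y) - 3*z**2 - 4*z*exp(x*z) - 3*exp(x + y) - 4*exp(y + z) + 5*cos(y))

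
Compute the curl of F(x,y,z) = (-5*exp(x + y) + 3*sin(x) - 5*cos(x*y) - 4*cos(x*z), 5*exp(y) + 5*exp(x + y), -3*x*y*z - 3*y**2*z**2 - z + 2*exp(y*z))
(z*(-3*x - 6*y*z + 2*exp(y*z)), 4*x*sin(x*z) + 3*y*z, -5*x*sin(x*y) + 10*exp(x + y))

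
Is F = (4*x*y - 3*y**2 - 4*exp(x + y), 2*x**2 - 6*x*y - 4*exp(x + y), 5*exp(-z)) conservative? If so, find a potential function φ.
Yes, F is conservative. φ = 2*x**2*y - 3*x*y**2 - 4*exp(x + y) - 5*exp(-z)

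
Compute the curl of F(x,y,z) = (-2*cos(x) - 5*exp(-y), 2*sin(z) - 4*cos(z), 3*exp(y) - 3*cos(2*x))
(3*exp(y) - 4*sin(z) - 2*cos(z), -6*sin(2*x), -5*exp(-y))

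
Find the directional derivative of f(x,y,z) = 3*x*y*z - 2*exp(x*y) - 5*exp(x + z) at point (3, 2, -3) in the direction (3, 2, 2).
sqrt(17)*(-24*exp(6) - 97)/17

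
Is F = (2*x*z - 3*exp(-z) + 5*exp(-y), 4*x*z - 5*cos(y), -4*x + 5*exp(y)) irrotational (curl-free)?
No, ∇×F = (-4*x + 5*exp(y), 2*x + 4 + 3*exp(-z), 4*z + 5*exp(-y))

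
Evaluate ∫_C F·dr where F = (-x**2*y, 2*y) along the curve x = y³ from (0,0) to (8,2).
-1516/5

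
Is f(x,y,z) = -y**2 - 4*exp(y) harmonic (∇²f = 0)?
No, ∇²f = -4*exp(y) - 2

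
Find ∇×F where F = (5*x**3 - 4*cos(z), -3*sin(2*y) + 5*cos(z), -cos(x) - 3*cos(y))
(3*sin(y) + 5*sin(z), -sin(x) + 4*sin(z), 0)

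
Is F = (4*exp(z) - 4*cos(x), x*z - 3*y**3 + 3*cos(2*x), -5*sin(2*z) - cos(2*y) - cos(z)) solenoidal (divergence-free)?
No, ∇·F = -9*y**2 + 4*sin(x) + sin(z) - 10*cos(2*z)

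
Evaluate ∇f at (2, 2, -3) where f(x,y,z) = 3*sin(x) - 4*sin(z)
(3*cos(2), 0, -4*cos(3))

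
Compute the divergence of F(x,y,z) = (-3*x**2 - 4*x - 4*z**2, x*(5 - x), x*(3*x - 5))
-6*x - 4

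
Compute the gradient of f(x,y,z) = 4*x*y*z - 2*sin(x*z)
(2*z*(2*y - cos(x*z)), 4*x*z, 2*x*(2*y - cos(x*z)))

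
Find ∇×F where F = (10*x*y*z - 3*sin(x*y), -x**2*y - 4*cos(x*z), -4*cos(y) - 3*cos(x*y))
(3*x*sin(x*y) - 4*x*sin(x*z) + 4*sin(y), y*(10*x - 3*sin(x*y)), -2*x*y - 10*x*z + 3*x*cos(x*y) + 4*z*sin(x*z))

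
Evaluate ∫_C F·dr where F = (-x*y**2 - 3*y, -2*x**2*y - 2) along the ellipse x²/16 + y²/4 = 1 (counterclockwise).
24*pi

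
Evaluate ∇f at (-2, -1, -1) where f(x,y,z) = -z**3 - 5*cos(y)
(0, -5*sin(1), -3)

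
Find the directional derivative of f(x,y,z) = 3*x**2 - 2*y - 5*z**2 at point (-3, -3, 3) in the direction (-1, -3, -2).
6*sqrt(14)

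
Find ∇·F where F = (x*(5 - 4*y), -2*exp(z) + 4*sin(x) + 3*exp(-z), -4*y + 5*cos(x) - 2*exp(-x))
5 - 4*y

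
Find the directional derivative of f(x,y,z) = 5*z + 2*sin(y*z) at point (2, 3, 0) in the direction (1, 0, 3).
33*sqrt(10)/10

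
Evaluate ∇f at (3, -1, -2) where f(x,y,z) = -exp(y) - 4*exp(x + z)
(-4*E, -exp(-1), -4*E)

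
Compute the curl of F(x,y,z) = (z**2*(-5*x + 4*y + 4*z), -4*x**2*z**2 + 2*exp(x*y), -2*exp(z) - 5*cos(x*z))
(8*x**2*z, z*(-10*x + 8*y + 12*z - 5*sin(x*z)), -8*x*z**2 + 2*y*exp(x*y) - 4*z**2)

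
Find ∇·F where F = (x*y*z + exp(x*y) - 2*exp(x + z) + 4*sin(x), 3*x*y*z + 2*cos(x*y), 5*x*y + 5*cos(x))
3*x*z - 2*x*sin(x*y) + y*z + y*exp(x*y) - 2*exp(x + z) + 4*cos(x)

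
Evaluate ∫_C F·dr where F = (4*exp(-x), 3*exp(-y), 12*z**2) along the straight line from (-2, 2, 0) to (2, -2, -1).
-4 + 2*sinh(2)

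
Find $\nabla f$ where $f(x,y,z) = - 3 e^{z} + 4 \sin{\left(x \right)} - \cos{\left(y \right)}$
(4*cos(x), sin(y), -3*exp(z))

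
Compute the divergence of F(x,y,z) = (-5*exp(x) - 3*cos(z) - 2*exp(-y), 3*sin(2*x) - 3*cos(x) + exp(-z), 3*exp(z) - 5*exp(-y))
-5*exp(x) + 3*exp(z)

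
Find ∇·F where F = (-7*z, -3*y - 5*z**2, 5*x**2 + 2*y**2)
-3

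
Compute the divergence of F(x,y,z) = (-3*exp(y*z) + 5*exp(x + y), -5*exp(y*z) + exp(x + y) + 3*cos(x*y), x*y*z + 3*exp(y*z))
x*y - 3*x*sin(x*y) + 3*y*exp(y*z) - 5*z*exp(y*z) + 6*exp(x + y)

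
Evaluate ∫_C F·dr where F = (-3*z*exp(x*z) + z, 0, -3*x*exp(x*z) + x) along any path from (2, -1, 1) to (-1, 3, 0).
-5 + 3*exp(2)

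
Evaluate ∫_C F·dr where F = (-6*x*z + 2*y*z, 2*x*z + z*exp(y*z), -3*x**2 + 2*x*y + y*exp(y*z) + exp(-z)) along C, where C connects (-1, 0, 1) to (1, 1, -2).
-2*sinh(2) - sinh(1) + cosh(1) + 4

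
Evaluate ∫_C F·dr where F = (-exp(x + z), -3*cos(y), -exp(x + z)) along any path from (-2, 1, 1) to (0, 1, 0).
-1 + exp(-1)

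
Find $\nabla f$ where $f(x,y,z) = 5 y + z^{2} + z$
(0, 5, 2*z + 1)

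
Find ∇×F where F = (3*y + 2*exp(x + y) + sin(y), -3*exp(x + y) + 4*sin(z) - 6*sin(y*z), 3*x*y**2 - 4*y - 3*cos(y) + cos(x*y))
(6*x*y - x*sin(x*y) + 6*y*cos(y*z) + 3*sin(y) - 4*cos(z) - 4, y*(-3*y + sin(x*y)), -5*exp(x + y) - cos(y) - 3)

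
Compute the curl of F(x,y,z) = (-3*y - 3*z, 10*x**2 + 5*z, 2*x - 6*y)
(-11, -5, 20*x + 3)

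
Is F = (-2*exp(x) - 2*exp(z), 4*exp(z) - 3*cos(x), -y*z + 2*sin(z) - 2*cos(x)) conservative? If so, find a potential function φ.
No, ∇×F = (-z - 4*exp(z), -2*exp(z) - 2*sin(x), 3*sin(x)) ≠ 0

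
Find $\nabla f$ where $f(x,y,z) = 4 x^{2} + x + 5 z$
(8*x + 1, 0, 5)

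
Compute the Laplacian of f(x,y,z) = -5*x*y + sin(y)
-sin(y)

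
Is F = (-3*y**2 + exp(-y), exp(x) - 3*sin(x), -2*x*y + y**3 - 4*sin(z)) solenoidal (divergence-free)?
No, ∇·F = -4*cos(z)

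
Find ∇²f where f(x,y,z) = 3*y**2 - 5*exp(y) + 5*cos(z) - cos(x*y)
x**2*cos(x*y) + y**2*cos(x*y) - 5*exp(y) - 5*cos(z) + 6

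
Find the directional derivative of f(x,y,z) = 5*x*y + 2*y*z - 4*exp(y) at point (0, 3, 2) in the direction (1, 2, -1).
sqrt(6)*(17 - 8*exp(3))/6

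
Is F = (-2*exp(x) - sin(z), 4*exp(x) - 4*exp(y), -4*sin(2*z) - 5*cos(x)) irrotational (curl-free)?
No, ∇×F = (0, -5*sin(x) - cos(z), 4*exp(x))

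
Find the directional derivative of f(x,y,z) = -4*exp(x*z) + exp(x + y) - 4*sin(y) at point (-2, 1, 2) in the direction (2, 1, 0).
sqrt(5)*(-4*exp(4)*cos(1) - 16 + 3*exp(3))*exp(-4)/5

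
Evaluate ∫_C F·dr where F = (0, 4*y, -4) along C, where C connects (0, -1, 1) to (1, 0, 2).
-6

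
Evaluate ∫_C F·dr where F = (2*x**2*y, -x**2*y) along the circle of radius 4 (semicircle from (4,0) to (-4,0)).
-64*pi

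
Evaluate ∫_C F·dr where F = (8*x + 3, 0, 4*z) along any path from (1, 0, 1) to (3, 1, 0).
36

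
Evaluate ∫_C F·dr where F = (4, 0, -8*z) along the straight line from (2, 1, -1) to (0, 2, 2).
-20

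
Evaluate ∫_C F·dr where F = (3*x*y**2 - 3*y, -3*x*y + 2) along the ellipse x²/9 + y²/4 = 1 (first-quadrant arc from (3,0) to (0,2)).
-35 + 9*pi/2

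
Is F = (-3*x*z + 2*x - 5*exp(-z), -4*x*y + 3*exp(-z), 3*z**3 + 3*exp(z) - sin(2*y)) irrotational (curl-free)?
No, ∇×F = (-2*cos(2*y) + 3*exp(-z), -3*x + 5*exp(-z), -4*y)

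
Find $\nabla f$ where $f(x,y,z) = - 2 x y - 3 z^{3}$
(-2*y, -2*x, -9*z**2)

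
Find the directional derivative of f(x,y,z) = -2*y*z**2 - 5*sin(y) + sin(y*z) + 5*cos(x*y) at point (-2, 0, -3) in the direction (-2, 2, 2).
-26*sqrt(3)/3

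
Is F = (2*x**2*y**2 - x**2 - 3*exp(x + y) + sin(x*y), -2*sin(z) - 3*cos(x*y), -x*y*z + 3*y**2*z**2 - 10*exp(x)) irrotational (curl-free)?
No, ∇×F = (-x*z + 6*y*z**2 + 2*cos(z), y*z + 10*exp(x), -4*x**2*y - x*cos(x*y) + 3*y*sin(x*y) + 3*exp(x + y))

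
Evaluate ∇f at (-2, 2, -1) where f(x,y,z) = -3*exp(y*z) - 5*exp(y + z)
(0, (3 - 5*exp(3))*exp(-2), (-5*exp(3) - 6)*exp(-2))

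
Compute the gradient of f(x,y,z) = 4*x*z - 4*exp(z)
(4*z, 0, 4*x - 4*exp(z))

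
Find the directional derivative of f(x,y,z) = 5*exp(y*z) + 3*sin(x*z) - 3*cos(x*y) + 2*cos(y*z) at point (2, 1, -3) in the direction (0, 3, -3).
sqrt(2)*(-3*exp(3)*cos(6) - 4*exp(3)*sin(3) - 10 + 3*exp(3)*sin(2))*exp(-3)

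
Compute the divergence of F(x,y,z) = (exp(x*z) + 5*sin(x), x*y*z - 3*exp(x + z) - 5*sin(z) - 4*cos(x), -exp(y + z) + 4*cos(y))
x*z + z*exp(x*z) - exp(y + z) + 5*cos(x)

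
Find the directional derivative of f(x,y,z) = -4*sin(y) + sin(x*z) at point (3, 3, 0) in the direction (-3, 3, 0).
-2*sqrt(2)*cos(3)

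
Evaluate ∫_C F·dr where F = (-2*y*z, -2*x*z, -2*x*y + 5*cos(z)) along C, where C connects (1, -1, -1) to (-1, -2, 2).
-6 + 5*sin(1) + 5*sin(2)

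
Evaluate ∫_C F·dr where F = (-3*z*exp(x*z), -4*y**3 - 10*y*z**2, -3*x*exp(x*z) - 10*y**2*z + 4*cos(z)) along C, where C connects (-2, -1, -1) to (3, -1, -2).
-15 - 4*sin(2) - 3*exp(-6) + 4*sin(1) + 3*exp(2)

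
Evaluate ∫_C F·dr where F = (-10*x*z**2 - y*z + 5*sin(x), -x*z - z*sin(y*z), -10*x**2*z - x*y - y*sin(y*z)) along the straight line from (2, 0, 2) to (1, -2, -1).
-5*cos(1) + 6*cos(2) + 72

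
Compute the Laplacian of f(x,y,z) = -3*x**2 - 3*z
-6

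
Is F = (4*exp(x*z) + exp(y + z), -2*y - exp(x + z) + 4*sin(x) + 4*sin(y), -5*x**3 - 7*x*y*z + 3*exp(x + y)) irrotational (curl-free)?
No, ∇×F = (-7*x*z + 3*exp(x + y) + exp(x + z), 15*x**2 + 4*x*exp(x*z) + 7*y*z - 3*exp(x + y) + exp(y + z), -exp(x + z) - exp(y + z) + 4*cos(x))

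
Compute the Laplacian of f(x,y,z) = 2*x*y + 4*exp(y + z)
8*exp(y + z)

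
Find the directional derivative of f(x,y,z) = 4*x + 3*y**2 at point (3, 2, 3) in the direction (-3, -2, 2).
-36*sqrt(17)/17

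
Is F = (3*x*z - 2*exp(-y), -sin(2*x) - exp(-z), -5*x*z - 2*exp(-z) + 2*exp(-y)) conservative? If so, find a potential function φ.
No, ∇×F = (-exp(-z) - 2*exp(-y), 3*x + 5*z, -2*cos(2*x) - 2*exp(-y)) ≠ 0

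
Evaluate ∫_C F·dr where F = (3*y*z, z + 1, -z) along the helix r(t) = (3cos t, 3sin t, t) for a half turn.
-29*pi**2/4 - 6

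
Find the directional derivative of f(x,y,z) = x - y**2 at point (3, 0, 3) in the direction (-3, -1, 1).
-3*sqrt(11)/11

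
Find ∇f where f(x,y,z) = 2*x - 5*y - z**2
(2, -5, -2*z)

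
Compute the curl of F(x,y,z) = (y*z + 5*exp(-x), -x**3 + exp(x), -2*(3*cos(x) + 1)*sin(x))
(0, y + 2*cos(x) + 6*cos(2*x), -3*x**2 - z + exp(x))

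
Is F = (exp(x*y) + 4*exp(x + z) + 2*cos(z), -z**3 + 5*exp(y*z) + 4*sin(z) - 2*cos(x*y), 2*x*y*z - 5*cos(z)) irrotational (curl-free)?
No, ∇×F = (2*x*z - 5*y*exp(y*z) + 3*z**2 - 4*cos(z), -2*y*z + 4*exp(x + z) - 2*sin(z), -x*exp(x*y) + 2*y*sin(x*y))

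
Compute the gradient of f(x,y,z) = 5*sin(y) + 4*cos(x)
(-4*sin(x), 5*cos(y), 0)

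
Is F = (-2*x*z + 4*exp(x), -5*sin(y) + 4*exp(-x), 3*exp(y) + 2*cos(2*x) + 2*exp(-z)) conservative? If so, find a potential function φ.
No, ∇×F = (3*exp(y), -2*x + 4*sin(2*x), -4*exp(-x)) ≠ 0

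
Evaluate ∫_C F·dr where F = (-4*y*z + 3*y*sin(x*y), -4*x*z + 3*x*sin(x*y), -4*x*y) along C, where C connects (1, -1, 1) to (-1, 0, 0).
-7 + 3*cos(1)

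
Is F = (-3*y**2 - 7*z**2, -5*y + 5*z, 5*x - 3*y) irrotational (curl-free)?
No, ∇×F = (-8, -14*z - 5, 6*y)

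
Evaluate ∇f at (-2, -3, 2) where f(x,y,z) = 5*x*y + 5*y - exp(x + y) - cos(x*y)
(-15 - exp(-5) - 3*sin(6), -5 - exp(-5) - 2*sin(6), 0)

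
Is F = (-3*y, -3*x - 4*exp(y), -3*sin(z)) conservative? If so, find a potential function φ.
Yes, F is conservative. φ = -3*x*y - 4*exp(y) + 3*cos(z)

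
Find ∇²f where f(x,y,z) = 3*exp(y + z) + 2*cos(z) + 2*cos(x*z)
-2*x**2*cos(x*z) - 2*z**2*cos(x*z) + 6*exp(y + z) - 2*cos(z)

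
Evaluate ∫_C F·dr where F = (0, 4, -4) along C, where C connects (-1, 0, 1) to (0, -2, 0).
-4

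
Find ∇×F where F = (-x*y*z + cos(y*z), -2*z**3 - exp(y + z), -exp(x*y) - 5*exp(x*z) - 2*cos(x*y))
(-x*exp(x*y) + 2*x*sin(x*y) + 6*z**2 + exp(y + z), -x*y + y*exp(x*y) - 2*y*sin(x*y) - y*sin(y*z) + 5*z*exp(x*z), z*(x + sin(y*z)))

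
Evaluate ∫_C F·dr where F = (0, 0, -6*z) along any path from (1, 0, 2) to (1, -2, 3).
-15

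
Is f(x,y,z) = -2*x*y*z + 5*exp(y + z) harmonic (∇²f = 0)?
No, ∇²f = 10*exp(y + z)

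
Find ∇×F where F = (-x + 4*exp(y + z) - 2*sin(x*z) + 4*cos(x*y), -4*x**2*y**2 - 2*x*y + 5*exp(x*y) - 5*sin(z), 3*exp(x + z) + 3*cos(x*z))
(5*cos(z), -2*x*cos(x*z) + 3*z*sin(x*z) - 3*exp(x + z) + 4*exp(y + z), -8*x*y**2 + 4*x*sin(x*y) + 5*y*exp(x*y) - 2*y - 4*exp(y + z))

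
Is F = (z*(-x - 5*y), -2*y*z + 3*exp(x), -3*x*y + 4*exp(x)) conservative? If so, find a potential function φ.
No, ∇×F = (-3*x + 2*y, -x - 2*y - 4*exp(x), 5*z + 3*exp(x)) ≠ 0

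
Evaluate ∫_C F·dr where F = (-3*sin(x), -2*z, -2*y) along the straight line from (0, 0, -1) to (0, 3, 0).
0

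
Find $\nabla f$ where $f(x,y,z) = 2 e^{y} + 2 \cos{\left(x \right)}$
(-2*sin(x), 2*exp(y), 0)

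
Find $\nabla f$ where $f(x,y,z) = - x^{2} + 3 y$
(-2*x, 3, 0)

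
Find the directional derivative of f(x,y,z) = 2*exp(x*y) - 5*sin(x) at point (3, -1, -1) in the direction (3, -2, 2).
-3*sqrt(17)*(5*exp(3)*cos(3) + 6)*exp(-3)/17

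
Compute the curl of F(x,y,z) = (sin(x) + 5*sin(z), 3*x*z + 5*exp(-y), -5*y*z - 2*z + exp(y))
(-3*x - 5*z + exp(y), 5*cos(z), 3*z)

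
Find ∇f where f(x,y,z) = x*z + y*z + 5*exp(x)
(z + 5*exp(x), z, x + y)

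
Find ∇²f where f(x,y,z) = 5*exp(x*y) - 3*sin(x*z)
5*x**2*exp(x*y) + 3*x**2*sin(x*z) + 5*y**2*exp(x*y) + 3*z**2*sin(x*z)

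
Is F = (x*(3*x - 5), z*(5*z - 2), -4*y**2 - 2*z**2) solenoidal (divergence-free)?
No, ∇·F = 6*x - 4*z - 5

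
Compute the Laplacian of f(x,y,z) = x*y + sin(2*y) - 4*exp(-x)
-4*sin(2*y) - 4*exp(-x)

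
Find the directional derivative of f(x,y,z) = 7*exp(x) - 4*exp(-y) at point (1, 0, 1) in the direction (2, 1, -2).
4/3 + 14*E/3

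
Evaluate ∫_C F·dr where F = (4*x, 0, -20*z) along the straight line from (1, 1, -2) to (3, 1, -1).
46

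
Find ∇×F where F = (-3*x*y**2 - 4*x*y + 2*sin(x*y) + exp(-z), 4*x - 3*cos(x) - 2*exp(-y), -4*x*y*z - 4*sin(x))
(-4*x*z, 4*y*z + 4*cos(x) - exp(-z), 6*x*y - 2*x*cos(x*y) + 4*x + 3*sin(x) + 4)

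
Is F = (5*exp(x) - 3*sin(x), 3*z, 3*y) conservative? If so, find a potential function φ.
Yes, F is conservative. φ = 3*y*z + 5*exp(x) + 3*cos(x)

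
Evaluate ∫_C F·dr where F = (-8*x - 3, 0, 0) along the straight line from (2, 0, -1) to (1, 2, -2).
15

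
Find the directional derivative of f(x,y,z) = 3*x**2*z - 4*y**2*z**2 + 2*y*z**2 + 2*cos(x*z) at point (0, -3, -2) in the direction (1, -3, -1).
-480*sqrt(11)/11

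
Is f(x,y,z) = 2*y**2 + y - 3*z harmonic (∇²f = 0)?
No, ∇²f = 4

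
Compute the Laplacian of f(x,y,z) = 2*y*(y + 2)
4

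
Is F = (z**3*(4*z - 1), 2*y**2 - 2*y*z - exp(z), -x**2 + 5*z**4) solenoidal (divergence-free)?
No, ∇·F = 4*y + 20*z**3 - 2*z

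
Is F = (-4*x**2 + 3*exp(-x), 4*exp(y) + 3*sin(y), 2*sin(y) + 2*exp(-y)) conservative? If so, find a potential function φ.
No, ∇×F = (2*cos(y) - 2*exp(-y), 0, 0) ≠ 0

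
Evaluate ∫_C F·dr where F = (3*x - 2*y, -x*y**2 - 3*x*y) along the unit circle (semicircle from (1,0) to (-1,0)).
-2 + 7*pi/8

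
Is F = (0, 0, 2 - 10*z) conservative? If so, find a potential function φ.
Yes, F is conservative. φ = z*(2 - 5*z)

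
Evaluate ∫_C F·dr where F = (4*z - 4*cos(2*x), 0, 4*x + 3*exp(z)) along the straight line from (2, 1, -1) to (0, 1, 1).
2*sin(4) + 6*sinh(1) + 8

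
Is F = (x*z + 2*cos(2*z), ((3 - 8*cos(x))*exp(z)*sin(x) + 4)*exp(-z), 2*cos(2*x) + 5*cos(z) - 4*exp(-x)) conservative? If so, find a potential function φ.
No, ∇×F = (4*exp(-z), x + 4*sin(2*x) - 4*sin(2*z) - 4*exp(-x), 3*cos(x) - 8*cos(2*x)) ≠ 0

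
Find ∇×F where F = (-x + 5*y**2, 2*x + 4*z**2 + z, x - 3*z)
(-8*z - 1, -1, 2 - 10*y)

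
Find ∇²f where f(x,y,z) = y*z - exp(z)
-exp(z)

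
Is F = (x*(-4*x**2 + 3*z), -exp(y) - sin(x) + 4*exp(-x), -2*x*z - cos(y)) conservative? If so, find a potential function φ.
No, ∇×F = (sin(y), 3*x + 2*z, -cos(x) - 4*exp(-x)) ≠ 0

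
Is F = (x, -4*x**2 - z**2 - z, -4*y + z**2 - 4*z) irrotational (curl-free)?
No, ∇×F = (2*z - 3, 0, -8*x)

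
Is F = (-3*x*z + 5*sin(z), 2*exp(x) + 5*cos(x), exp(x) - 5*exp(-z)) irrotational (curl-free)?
No, ∇×F = (0, -3*x - exp(x) + 5*cos(z), 2*exp(x) - 5*sin(x))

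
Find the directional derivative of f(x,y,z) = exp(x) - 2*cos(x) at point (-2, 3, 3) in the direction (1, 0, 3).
sqrt(10)*(-2*exp(2)*sin(2) + 1)*exp(-2)/10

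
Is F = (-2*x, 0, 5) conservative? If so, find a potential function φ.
Yes, F is conservative. φ = -x**2 + 5*z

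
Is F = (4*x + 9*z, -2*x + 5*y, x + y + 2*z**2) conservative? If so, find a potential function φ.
No, ∇×F = (1, 8, -2) ≠ 0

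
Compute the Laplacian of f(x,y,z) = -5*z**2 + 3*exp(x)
3*exp(x) - 10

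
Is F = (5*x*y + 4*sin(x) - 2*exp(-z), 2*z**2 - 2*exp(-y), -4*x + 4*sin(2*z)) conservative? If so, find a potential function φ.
No, ∇×F = (-4*z, 4 + 2*exp(-z), -5*x) ≠ 0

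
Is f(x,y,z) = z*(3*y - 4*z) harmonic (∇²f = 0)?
No, ∇²f = -8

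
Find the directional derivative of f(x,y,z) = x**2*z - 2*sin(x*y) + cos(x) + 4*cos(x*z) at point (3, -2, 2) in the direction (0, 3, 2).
6*sqrt(13)*(-3*cos(6) - 4*sin(6) + 3)/13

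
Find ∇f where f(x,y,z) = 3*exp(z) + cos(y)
(0, -sin(y), 3*exp(z))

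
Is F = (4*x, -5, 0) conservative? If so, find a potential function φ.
Yes, F is conservative. φ = 2*x**2 - 5*y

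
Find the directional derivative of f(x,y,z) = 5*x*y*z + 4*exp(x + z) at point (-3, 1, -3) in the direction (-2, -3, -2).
sqrt(17)*(-75*exp(6) - 16)*exp(-6)/17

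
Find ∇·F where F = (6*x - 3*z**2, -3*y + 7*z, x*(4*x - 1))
3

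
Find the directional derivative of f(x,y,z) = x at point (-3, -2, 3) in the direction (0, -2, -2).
0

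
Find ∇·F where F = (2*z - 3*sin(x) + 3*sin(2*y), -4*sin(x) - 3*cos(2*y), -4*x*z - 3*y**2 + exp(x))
-4*x + 6*sin(2*y) - 3*cos(x)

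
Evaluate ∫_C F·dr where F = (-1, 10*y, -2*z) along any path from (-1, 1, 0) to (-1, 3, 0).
40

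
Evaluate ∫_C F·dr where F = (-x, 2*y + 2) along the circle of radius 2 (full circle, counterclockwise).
0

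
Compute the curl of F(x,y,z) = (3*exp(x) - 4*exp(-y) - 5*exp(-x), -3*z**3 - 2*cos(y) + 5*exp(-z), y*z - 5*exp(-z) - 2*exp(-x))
(9*z**2 + z + 5*exp(-z), -2*exp(-x), -4*exp(-y))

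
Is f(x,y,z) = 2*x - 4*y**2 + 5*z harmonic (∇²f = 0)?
No, ∇²f = -8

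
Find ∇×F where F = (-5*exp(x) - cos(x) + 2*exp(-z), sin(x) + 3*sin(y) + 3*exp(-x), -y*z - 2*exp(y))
(-z - 2*exp(y), -2*exp(-z), cos(x) - 3*exp(-x))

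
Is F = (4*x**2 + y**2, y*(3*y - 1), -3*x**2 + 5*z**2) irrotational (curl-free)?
No, ∇×F = (0, 6*x, -2*y)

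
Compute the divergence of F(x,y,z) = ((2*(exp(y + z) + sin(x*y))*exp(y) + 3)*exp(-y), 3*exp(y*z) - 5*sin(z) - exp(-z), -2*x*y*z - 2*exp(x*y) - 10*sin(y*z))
-2*x*y + 2*y*cos(x*y) - 10*y*cos(y*z) + 3*z*exp(y*z)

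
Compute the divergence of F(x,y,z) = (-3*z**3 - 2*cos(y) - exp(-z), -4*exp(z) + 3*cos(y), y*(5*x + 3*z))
3*y - 3*sin(y)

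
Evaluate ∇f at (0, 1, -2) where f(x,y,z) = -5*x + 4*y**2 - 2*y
(-5, 6, 0)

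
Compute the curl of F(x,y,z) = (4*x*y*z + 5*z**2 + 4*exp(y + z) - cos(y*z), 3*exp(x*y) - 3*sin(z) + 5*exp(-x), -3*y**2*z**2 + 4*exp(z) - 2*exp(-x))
(-6*y*z**2 + 3*cos(z), 4*x*y + y*sin(y*z) + 10*z + 4*exp(y + z) - 2*exp(-x), -4*x*z + 3*y*exp(x*y) - z*sin(y*z) - 4*exp(y + z) - 5*exp(-x))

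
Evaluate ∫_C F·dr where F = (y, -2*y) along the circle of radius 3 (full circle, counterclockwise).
-9*pi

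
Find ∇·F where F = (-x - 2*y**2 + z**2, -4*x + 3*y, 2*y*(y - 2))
2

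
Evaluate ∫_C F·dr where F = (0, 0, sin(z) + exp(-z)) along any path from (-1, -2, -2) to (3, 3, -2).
0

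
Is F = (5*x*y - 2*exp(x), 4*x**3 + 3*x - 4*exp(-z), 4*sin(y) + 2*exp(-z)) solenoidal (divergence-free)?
No, ∇·F = 5*y - 2*exp(x) - 2*exp(-z)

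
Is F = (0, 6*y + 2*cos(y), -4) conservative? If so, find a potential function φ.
Yes, F is conservative. φ = 3*y**2 - 4*z + 2*sin(y)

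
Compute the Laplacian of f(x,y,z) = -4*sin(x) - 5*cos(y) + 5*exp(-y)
4*sin(x) + 5*cos(y) + 5*exp(-y)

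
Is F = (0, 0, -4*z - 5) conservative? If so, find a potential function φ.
Yes, F is conservative. φ = z*(-2*z - 5)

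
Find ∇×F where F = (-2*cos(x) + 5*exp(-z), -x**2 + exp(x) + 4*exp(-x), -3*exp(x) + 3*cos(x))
(0, 3*exp(x) + 3*sin(x) - 5*exp(-z), -2*x + exp(x) - 4*exp(-x))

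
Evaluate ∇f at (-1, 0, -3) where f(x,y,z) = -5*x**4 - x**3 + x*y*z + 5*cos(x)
(5*sin(1) + 17, 3, 0)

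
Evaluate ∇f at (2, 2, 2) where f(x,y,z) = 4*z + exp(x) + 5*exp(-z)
(exp(2), 0, 4 - 5*exp(-2))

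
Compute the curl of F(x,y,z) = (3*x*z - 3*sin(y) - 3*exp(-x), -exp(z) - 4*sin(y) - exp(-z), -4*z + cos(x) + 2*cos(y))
(exp(z) - 2*sin(y) - exp(-z), 3*x + sin(x), 3*cos(y))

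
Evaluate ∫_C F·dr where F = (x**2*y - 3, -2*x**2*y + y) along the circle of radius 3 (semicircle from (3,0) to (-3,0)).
18 - 81*pi/8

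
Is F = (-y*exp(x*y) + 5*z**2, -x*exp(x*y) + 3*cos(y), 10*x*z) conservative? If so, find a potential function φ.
Yes, F is conservative. φ = 5*x*z**2 - exp(x*y) + 3*sin(y)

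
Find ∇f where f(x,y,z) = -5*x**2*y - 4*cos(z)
(-10*x*y, -5*x**2, 4*sin(z))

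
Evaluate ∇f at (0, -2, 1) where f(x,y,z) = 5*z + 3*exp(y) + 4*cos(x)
(0, 3*exp(-2), 5)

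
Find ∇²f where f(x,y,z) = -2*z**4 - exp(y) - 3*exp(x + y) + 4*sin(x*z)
-4*x**2*sin(x*z) - 4*z**2*sin(x*z) - 24*z**2 - exp(y) - 6*exp(x + y)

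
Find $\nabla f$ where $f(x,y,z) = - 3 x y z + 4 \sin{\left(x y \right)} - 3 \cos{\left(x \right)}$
(-3*y*z + 4*y*cos(x*y) + 3*sin(x), x*(-3*z + 4*cos(x*y)), -3*x*y)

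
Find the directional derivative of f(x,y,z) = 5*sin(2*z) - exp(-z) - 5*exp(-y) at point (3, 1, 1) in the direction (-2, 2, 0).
5*sqrt(2)*exp(-1)/2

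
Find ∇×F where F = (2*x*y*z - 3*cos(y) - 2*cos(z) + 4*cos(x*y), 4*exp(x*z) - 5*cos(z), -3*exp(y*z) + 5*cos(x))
(-4*x*exp(x*z) - 3*z*exp(y*z) - 5*sin(z), 2*x*y + 5*sin(x) + 2*sin(z), -2*x*z + 4*x*sin(x*y) + 4*z*exp(x*z) - 3*sin(y))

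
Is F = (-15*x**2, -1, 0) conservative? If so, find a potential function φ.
Yes, F is conservative. φ = -5*x**3 - y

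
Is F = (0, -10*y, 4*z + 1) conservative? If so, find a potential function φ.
Yes, F is conservative. φ = -5*y**2 + 2*z**2 + z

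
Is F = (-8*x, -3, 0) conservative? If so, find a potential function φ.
Yes, F is conservative. φ = -4*x**2 - 3*y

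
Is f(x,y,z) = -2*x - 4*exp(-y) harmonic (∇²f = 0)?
No, ∇²f = -4*exp(-y)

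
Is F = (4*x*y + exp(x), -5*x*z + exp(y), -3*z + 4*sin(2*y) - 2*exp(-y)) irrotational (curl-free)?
No, ∇×F = (5*x + 8*cos(2*y) + 2*exp(-y), 0, -4*x - 5*z)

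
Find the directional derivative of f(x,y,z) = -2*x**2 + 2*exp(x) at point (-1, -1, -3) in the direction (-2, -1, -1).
2*sqrt(6)*(-2*E - 1)*exp(-1)/3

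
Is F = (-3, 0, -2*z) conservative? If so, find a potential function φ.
Yes, F is conservative. φ = -3*x - z**2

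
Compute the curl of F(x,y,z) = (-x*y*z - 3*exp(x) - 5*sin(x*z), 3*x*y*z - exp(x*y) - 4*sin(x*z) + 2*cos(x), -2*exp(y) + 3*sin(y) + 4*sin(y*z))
(-3*x*y + 4*x*cos(x*z) + 4*z*cos(y*z) - 2*exp(y) + 3*cos(y), -x*(y + 5*cos(x*z)), x*z + 3*y*z - y*exp(x*y) - 4*z*cos(x*z) - 2*sin(x))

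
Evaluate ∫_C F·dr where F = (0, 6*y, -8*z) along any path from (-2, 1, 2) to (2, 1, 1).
12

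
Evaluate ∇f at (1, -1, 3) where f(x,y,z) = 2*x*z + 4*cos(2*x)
(6 - 8*sin(2), 0, 2)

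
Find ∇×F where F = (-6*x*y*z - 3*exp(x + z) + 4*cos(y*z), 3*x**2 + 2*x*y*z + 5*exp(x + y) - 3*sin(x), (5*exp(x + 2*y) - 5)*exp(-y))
(-2*x*y + 5*exp(x + y) + 5*exp(-y), -6*x*y - 4*y*sin(y*z) - 5*exp(x + y) - 3*exp(x + z), 6*x*z + 6*x + 2*y*z + 4*z*sin(y*z) + 5*exp(x + y) - 3*cos(x))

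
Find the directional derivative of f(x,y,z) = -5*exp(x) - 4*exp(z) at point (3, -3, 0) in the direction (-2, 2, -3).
2*sqrt(17)*(6 + 5*exp(3))/17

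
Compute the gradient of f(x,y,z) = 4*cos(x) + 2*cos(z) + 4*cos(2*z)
(-4*sin(x), 0, -2*(8*cos(z) + 1)*sin(z))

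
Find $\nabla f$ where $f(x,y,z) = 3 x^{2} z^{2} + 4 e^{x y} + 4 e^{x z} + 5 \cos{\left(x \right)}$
(6*x*z**2 + 4*y*exp(x*y) + 4*z*exp(x*z) - 5*sin(x), 4*x*exp(x*y), 2*x*(3*x*z + 2*exp(x*z)))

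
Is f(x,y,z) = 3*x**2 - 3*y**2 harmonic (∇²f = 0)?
Yes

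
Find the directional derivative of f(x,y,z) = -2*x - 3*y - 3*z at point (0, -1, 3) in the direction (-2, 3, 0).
-5*sqrt(13)/13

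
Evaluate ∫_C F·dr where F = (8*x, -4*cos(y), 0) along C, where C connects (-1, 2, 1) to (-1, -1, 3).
4*sin(1) + 4*sin(2)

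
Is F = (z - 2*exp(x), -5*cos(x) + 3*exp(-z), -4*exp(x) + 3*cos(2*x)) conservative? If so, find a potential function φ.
No, ∇×F = (3*exp(-z), 4*exp(x) + 6*sin(2*x) + 1, 5*sin(x)) ≠ 0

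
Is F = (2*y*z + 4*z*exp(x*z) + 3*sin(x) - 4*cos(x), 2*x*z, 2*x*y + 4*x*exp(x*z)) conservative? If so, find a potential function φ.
Yes, F is conservative. φ = 2*x*y*z + 4*exp(x*z) - 4*sin(x) - 3*cos(x)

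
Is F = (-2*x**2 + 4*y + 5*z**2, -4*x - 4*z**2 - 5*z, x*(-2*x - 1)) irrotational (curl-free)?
No, ∇×F = (8*z + 5, 4*x + 10*z + 1, -8)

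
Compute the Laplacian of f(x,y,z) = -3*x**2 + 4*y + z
-6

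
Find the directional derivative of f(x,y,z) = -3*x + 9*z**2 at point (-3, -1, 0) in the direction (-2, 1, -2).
2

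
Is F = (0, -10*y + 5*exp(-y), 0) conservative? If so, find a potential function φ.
Yes, F is conservative. φ = -5*y**2 - 5*exp(-y)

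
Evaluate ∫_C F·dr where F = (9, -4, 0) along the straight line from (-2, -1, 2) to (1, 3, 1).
11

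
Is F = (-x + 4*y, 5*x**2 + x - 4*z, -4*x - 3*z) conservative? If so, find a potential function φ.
No, ∇×F = (4, 4, 10*x - 3) ≠ 0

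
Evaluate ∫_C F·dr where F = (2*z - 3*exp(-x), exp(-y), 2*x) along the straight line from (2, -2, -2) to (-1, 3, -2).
-3*exp(-2) - exp(-3) + exp(2) + 3*E + 12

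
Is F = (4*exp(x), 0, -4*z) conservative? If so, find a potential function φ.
Yes, F is conservative. φ = -2*z**2 + 4*exp(x)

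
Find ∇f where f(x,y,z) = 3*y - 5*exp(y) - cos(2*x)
(2*sin(2*x), 3 - 5*exp(y), 0)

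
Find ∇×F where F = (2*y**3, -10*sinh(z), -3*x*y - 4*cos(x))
(-3*x + 10*cosh(z), 3*y - 4*sin(x), -6*y**2)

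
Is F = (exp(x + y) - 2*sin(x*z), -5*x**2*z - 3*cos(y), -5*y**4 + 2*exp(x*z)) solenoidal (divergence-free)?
No, ∇·F = 2*x*exp(x*z) - 2*z*cos(x*z) + exp(x + y) + 3*sin(y)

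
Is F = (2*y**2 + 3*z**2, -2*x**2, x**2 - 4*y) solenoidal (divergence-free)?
Yes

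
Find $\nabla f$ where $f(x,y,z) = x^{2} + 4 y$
(2*x, 4, 0)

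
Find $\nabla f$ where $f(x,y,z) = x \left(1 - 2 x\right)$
(1 - 4*x, 0, 0)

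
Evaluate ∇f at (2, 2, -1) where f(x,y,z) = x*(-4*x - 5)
(-21, 0, 0)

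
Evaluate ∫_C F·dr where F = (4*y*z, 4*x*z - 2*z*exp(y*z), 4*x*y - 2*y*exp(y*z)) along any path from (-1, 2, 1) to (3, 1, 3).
-2*exp(3) + 2*exp(2) + 44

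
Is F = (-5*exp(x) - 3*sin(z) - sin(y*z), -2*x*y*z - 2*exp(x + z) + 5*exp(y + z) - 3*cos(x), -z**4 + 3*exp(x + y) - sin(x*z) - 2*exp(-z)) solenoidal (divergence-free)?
No, ∇·F = -2*x*z - x*cos(x*z) - 4*z**3 - 5*exp(x) + 5*exp(y + z) + 2*exp(-z)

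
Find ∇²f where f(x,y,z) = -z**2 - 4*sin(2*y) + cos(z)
16*sin(2*y) - cos(z) - 2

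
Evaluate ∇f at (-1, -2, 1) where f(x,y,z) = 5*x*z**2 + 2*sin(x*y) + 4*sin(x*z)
(-4*cos(2) + 4*cos(1) + 5, -2*cos(2), -10 - 4*cos(1))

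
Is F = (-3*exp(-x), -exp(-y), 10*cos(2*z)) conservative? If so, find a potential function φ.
Yes, F is conservative. φ = 5*sin(2*z) + exp(-y) + 3*exp(-x)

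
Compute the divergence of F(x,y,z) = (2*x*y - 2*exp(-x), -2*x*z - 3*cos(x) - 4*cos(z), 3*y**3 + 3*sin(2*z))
2*y + 6*cos(2*z) + 2*exp(-x)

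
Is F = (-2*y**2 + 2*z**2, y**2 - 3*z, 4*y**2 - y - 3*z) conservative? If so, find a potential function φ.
No, ∇×F = (8*y + 2, 4*z, 4*y) ≠ 0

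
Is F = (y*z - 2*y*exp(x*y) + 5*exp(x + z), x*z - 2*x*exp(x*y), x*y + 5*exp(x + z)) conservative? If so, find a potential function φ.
Yes, F is conservative. φ = x*y*z - 2*exp(x*y) + 5*exp(x + z)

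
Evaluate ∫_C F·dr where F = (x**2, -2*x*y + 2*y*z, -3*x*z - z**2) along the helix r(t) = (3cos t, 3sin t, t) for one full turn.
pi*(-8*pi**2 - 27)/3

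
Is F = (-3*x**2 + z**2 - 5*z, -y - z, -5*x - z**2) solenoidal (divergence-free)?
No, ∇·F = -6*x - 2*z - 1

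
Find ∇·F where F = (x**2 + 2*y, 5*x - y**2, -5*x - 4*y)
2*x - 2*y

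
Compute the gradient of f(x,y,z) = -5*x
(-5, 0, 0)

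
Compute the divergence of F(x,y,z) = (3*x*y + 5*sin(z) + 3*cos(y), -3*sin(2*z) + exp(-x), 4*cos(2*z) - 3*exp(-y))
3*y - 8*sin(2*z)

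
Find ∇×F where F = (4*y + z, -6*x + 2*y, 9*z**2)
(0, 1, -10)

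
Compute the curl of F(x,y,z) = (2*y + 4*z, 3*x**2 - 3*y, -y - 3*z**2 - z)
(-1, 4, 6*x - 2)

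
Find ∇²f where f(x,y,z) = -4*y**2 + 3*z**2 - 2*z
-2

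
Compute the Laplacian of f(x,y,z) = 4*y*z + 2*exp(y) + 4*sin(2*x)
2*exp(y) - 16*sin(2*x)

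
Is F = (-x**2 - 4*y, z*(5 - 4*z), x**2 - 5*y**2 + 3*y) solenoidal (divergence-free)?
No, ∇·F = -2*x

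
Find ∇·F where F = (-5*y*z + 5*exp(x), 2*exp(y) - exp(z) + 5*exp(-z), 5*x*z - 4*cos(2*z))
5*x + 5*exp(x) + 2*exp(y) + 8*sin(2*z)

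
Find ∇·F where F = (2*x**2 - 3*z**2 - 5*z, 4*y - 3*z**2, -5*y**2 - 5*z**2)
4*x - 10*z + 4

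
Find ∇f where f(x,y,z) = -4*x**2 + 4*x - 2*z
(4 - 8*x, 0, -2)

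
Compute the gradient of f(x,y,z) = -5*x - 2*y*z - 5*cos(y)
(-5, -2*z + 5*sin(y), -2*y)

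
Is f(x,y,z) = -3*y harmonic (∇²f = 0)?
Yes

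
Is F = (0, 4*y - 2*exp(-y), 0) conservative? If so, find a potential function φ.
Yes, F is conservative. φ = 2*y**2 + 2*exp(-y)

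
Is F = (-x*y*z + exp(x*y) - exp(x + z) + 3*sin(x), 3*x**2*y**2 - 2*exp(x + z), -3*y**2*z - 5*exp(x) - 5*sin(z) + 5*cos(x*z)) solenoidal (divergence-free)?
No, ∇·F = 6*x**2*y - 5*x*sin(x*z) - 3*y**2 - y*z + y*exp(x*y) - exp(x + z) + 3*cos(x) - 5*cos(z)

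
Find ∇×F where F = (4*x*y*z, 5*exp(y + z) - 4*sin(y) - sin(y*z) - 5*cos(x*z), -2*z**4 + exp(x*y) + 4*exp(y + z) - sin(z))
(x*exp(x*y) - 5*x*sin(x*z) + y*cos(y*z) - exp(y + z), y*(4*x - exp(x*y)), z*(-4*x + 5*sin(x*z)))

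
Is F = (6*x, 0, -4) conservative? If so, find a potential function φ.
Yes, F is conservative. φ = 3*x**2 - 4*z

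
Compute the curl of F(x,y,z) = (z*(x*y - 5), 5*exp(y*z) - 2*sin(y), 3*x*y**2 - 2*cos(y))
(6*x*y - 5*y*exp(y*z) + 2*sin(y), x*y - 3*y**2 - 5, -x*z)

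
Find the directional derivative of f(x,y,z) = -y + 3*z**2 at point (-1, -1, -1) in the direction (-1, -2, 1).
-2*sqrt(6)/3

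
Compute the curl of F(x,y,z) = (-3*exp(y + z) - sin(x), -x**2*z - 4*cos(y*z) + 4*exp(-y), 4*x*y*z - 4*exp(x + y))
(x**2 + 4*x*z - 4*y*sin(y*z) - 4*exp(x + y), -4*y*z + 4*exp(x + y) - 3*exp(y + z), -2*x*z + 3*exp(y + z))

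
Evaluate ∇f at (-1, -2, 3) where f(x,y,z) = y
(0, 1, 0)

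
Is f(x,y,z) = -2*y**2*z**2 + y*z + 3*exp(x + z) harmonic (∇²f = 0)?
No, ∇²f = -4*y**2 - 4*z**2 + 6*exp(x + z)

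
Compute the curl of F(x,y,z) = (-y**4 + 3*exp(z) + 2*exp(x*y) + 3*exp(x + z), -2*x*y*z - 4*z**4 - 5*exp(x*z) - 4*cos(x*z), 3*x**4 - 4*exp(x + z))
(2*x*y + 5*x*exp(x*z) - 4*x*sin(x*z) + 16*z**3, -12*x**3 + 3*exp(z) + 7*exp(x + z), -2*x*exp(x*y) + 4*y**3 - 2*y*z - 5*z*exp(x*z) + 4*z*sin(x*z))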